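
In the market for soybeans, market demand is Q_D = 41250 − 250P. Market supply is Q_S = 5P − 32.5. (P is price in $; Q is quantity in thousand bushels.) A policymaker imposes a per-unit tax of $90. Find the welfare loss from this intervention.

In inverse form: demand P = 165 − 0.004Q, supply P = 6.5 + 0.2Q.
Competitive equilibrium: 165 − 0.004Q = 6.5 + 0.2Q → Q* = 776.9608, P* = 161.8922.
With the tax, the buyer price exceeds the seller price by 90: (165 − 0.004Q) − (6.5 + 0.2Q) = 90 → Q' = 335.7843.
ΔQ = 776.9608 − 335.7843 = 441.1765; the wedge equals the tax, 90.
Deadweight loss = ½ × 441.1765 × 90 = $19852.94 thousand.

$19852.94 thousand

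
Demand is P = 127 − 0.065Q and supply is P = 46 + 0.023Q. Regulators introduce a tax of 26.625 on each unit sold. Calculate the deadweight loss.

4027.79

Competitive equilibrium: 127 − 0.065Q = 46 + 0.023Q → Q* = 920.4545, P* = 67.1705.
With the tax, the buyer price exceeds the seller price by 26.625: (127 − 0.065Q) − (46 + 0.023Q) = 26.625 → Q' = 617.8977.
ΔQ = 920.4545 − 617.8977 = 302.5568; the wedge equals the tax, 26.625.
Deadweight loss = ½ × 302.5568 × 26.625 = 4027.79.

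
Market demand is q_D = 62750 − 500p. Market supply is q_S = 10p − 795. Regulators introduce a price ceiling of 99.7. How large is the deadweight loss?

In inverse form: demand p = 125.5 − 0.002q, supply p = 79.5 + 0.1q.
Competitive equilibrium: 125.5 − 0.002q = 79.5 + 0.1q → q* = 450.9804, p* = 124.598.
At the ceiling p = 99.7, quantity supplied = (99.7 − 79.5)/0.1 = 202.
Willingness to pay at q' = 202: 125.5 − 0.002·202 = 125.096.
Δq = 450.9804 − 202 = 248.9804; wedge = 125.096 − 99.7 = 25.396.
Welfare loss = ½ × 248.9804 × 25.396 = 3161.55.

3161.55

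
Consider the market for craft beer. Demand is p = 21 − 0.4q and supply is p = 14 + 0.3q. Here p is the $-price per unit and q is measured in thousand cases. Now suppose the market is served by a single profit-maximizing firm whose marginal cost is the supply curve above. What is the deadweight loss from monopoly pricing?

Competitive equilibrium: 21 − 0.4q = 14 + 0.3q → q* = 10, p* = 17.
Marginal revenue: MR = 21 − 0.8q. Set MR = MC: 21 − 0.8q = 14 + 0.3q → q_m = 6.3636.
Price p_m = 21 − 0.4·6.3636 = 18.4546; MC(q_m) = 14 + 0.3·6.3636 = 15.9091.
Competitive q* = 10, so Δq = 3.6364; wedge = 18.4546 − 15.9091 = 2.5455.
Deadweight loss = ½ × 3.6364 × 2.5455 = $4.63 thousand.

$4.63 thousand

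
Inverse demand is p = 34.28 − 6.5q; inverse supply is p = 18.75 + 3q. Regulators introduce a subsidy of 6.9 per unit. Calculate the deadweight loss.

2.51

Competitive equilibrium: 34.28 − 6.5q = 18.75 + 3q → q* = 1.6347, p* = 23.6542.
The subsidy lowers effective supply by 6.9: p = 11.85 + 3q.
New quantity: 34.28 − 6.5q = 11.85 + 3q → q' = 2.3611.
Overproduction Δq = 2.3611 − 1.6347 = 0.7264; wedge = subsidy = 6.9.
DWL = ½ × 0.7264 × 6.9 = 2.51.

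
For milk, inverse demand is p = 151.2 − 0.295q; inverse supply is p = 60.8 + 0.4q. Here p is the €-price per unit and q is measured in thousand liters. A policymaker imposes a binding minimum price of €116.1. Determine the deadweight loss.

€42.73 thousand

Competitive equilibrium: 151.2 − 0.295q = 60.8 + 0.4q → q* = 130.0719, p* = 112.8288.
At the floor p = 116.1, quantity demanded = (151.2 − 116.1)/0.295 = 118.9831.
Sellers' marginal cost at q' = 118.9831: 60.8 + 0.4·118.9831 = 108.3932.
Δq = 130.0719 − 118.9831 = 11.0888; wedge = 116.1 − 108.3932 = 7.7068.
Welfare loss = ½ × 11.0888 × 7.7068 = €42.73 thousand.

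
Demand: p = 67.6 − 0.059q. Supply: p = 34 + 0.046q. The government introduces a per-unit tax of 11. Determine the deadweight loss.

Competitive equilibrium: 67.6 − 0.059q = 34 + 0.046q → q* = 320, p* = 48.72.
With the tax, the buyer price exceeds the seller price by 11: (67.6 − 0.059q) − (34 + 0.046q) = 11 → q' = 215.2381.
Δq = 320 − 215.2381 = 104.7619; the wedge equals the tax, 11.
DWL = ½ × 104.7619 × 11 = 576.19.

576.19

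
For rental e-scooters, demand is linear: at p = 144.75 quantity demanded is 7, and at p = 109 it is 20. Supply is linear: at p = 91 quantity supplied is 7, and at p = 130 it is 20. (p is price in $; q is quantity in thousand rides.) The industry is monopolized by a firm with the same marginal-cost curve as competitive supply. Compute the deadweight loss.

Demand slope = (109 − 144.75)/(20 − 7) = −2.75, so p = 164 − 2.75q.
Supply slope = (130 − 91)/(20 − 7) = 3, so p = 70 + 3q.
Competitive equilibrium: 164 − 2.75q = 70 + 3q → q* = 16.3478, p* = 119.0435.
Marginal revenue: MR = 164 − 5.5q. Set MR = MC: 164 − 5.5q = 70 + 3q → q_m = 11.0588.
Price p_m = 164 − 2.75·11.0588 = 133.5883; MC(q_m) = 70 + 3·11.0588 = 103.1764.
Competitive q* = 16.3478, so Δq = 5.289; wedge = 133.5883 − 103.1764 = 30.4119.
The triangle = ½ × 5.289 × 30.4119 = $80.42 thousand.

$80.42 thousand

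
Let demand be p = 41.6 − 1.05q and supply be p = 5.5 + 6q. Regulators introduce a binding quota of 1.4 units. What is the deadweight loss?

48.80

Competitive equilibrium: 41.6 − 1.05q = 5.5 + 6q → q* = 5.1206, p* = 36.2234.
At q = 1.4: demand price = 41.6 − 1.05·1.4 = 40.13; supply price = 5.5 + 6·1.4 = 13.9.
Δq = 5.1206 − 1.4 = 3.7206; wedge = 40.13 − 13.9 = 26.23.
Deadweight loss = ½ × 3.7206 × 26.23 = 48.80.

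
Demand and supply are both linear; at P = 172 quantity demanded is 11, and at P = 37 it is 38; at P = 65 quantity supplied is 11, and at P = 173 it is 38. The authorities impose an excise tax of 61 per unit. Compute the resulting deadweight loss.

Demand slope = (37 − 172)/(38 − 11) = −5, so P = 227 − 5Q.
Supply slope = (173 − 65)/(38 − 11) = 4, so P = 21 + 4Q.
Competitive equilibrium: 227 − 5Q = 21 + 4Q → Q* = 22.8889, P* = 112.5556.
With the tax, the buyer price exceeds the seller price by 61: (227 − 5Q) − (21 + 4Q) = 61 → Q' = 16.1111.
ΔQ = 22.8889 − 16.1111 = 6.7778; the wedge equals the tax, 61.
Deadweight loss = ½ × 6.7778 × 61 = 206.72.

206.72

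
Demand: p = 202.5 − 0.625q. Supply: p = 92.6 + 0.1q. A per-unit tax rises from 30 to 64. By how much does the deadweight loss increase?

2204.14

Competitive equilibrium: 202.5 − 0.625q = 92.6 + 0.1q → q* = 151.5862, p* = 107.7586.
For a per-unit tax t: Δq = t/0.725, so DWL = ½·t·(t/0.725) = t²/1.45.
At t = 30: DWL = 620.69. At t = 64: DWL = 2824.828.
Increase = 2824.828 − 620.69 = 2204.14.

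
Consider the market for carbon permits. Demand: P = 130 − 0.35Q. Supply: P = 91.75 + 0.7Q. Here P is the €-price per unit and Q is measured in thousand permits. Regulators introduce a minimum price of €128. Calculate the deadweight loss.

Competitive equilibrium: 130 − 0.35Q = 91.75 + 0.7Q → Q* = 36.4286, P* = 117.25.
At the floor P = 128, quantity demanded = (130 − 128)/0.35 = 5.7143.
Sellers' marginal cost at Q' = 5.7143: 91.75 + 0.7·5.7143 = 95.75.
ΔQ = 36.4286 − 5.7143 = 30.7143; wedge = 128 − 95.75 = 32.25.
Deadweight loss = ½ × 30.7143 × 32.25 = €495.27 thousand.

€495.27 thousand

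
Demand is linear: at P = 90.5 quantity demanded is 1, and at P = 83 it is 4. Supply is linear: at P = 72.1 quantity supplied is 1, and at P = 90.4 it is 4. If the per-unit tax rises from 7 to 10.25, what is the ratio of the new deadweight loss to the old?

2.144

Demand slope = (83 − 90.5)/(4 − 1) = −2.5, so P = 93 − 2.5Q.
Supply slope = (90.4 − 72.1)/(4 − 1) = 6.1, so P = 66 + 6.1Q.
Competitive equilibrium: 93 − 2.5Q = 66 + 6.1Q → Q* = 3.1395, P* = 85.1512.
For a per-unit tax t: ΔQ = t/8.6, so DWL = ½·t·(t/8.6) = t²/17.2.
At t = 7: DWL = 2.849. At t = 10.25: DWL = 6.108.
Ratio = (10.25/7)² = 2.144.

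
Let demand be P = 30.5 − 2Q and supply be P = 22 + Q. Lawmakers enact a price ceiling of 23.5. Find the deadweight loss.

Competitive equilibrium: 30.5 − 2Q = 22 + Q → Q* = 2.8333, P* = 24.8333.
At the ceiling P = 23.5, quantity supplied = (23.5 − 22)/1 = 1.5.
Willingness to pay at Q' = 1.5: 30.5 − 2·1.5 = 27.5.
ΔQ = 2.8333 − 1.5 = 1.3333; wedge = 27.5 − 23.5 = 4.
The triangle = ½ × 1.3333 × 4 = 2.67.

2.67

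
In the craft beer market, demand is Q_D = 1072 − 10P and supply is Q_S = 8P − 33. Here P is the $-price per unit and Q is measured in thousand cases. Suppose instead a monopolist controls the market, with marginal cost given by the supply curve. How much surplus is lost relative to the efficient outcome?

$2235.26 thousand

In inverse form: demand P = 107.2 − 0.1Q, supply P = 4.125 + 0.125Q.
Competitive equilibrium: 107.2 − 0.1Q = 4.125 + 0.125Q → Q* = 458.1111, P* = 61.3889.
Marginal revenue: MR = 107.2 − 0.2Q. Set MR = MC: 107.2 − 0.2Q = 4.125 + 0.125Q → Q_m = 317.1538.
Price P_m = 107.2 − 0.1·317.1538 = 75.4846; MC(Q_m) = 4.125 + 0.125·317.1538 = 43.7692.
Competitive Q* = 458.1111, so ΔQ = 140.9573; wedge = 75.4846 − 43.7692 = 31.7154.
The triangle = ½ × 140.9573 × 31.7154 = $2235.26 thousand.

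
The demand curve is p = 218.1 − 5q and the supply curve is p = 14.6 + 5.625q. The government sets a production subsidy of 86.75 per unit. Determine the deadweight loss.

354.14

Competitive equilibrium: 218.1 − 5q = 14.6 + 5.625q → q* = 19.1529, p* = 122.3353.
The subsidy lowers effective supply by 86.75: p = 5.625q − 72.15.
New quantity: 218.1 − 5q = 5.625q − 72.15 → q' = 27.3176.
Overproduction Δq = 27.3176 − 19.1529 = 8.1647; wedge = subsidy = 86.75.
The triangle = ½ × 8.1647 × 86.75 = 354.14.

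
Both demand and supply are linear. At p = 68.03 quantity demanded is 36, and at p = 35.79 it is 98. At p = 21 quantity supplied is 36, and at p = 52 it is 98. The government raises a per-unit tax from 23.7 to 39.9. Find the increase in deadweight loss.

505.06

Demand slope = (35.79 − 68.03)/(98 − 36) = −0.52, so p = 86.75 − 0.52q.
Supply slope = (52 − 21)/(98 − 36) = 0.5, so p = 3 + 0.5q.
Competitive equilibrium: 86.75 − 0.52q = 3 + 0.5q → q* = 82.1078, p* = 44.0539.
For a per-unit tax t: Δq = t/1.02, so DWL = ½·t·(t/1.02) = t²/2.04.
At t = 23.7: DWL = 275.338. At t = 39.9: DWL = 780.397.
Increase = 780.397 − 275.338 = 505.06.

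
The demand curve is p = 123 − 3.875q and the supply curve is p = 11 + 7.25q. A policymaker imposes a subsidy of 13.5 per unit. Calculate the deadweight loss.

8.19

Competitive equilibrium: 123 − 3.875q = 11 + 7.25q → q* = 10.0674, p* = 83.9888.
The subsidy lowers effective supply by 13.5: p = 7.25q − 2.5.
New quantity: 123 − 3.875q = 7.25q − 2.5 → q' = 11.2809.
Overproduction Δq = 11.2809 − 10.0674 = 1.2135; wedge = subsidy = 13.5.
Deadweight loss = ½ × 1.2135 × 13.5 = 8.19.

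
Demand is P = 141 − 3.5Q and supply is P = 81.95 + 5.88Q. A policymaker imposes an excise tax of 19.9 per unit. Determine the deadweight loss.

Competitive equilibrium: 141 − 3.5Q = 81.95 + 5.88Q → Q* = 6.2953, P* = 118.9664.
With the tax, the buyer price exceeds the seller price by 19.9: (141 − 3.5Q) − (81.95 + 5.88Q) = 19.9 → Q' = 4.1738.
ΔQ = 6.2953 − 4.1738 = 2.1215; the wedge equals the tax, 19.9.
Welfare loss = ½ × 2.1215 × 19.9 = 21.11.

21.11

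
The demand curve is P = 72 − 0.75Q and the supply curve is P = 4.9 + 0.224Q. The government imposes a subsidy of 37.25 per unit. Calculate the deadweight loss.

Competitive equilibrium: 72 − 0.75Q = 4.9 + 0.224Q → Q* = 68.8912, P* = 20.3316.
The subsidy lowers effective supply by 37.25: P = 0.224Q − 32.35.
New quantity: 72 − 0.75Q = 0.224Q − 32.35 → Q' = 107.1355.
Overproduction ΔQ = 107.1355 − 68.8912 = 38.2443; wedge = subsidy = 37.25.
Welfare loss = ½ × 38.2443 × 37.25 = 712.30.

712.30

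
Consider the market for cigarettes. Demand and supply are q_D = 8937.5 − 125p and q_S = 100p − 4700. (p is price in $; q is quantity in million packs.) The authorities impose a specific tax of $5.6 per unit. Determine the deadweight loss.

$871.11 million

In inverse form: demand p = 71.5 − 0.008q, supply p = 47 + 0.01q.
Competitive equilibrium: 71.5 − 0.008q = 47 + 0.01q → q* = 1361.1111, p* = 60.6111.
With the tax, the buyer price exceeds the seller price by 5.6: (71.5 − 0.008q) − (47 + 0.01q) = 5.6 → q' = 1050.
Δq = 1361.1111 − 1050 = 311.1111; the wedge equals the tax, 5.6.
The triangle = ½ × 311.1111 × 5.6 = $871.11 million.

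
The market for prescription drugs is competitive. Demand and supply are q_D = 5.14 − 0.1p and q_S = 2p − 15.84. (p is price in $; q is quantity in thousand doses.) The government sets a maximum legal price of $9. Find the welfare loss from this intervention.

$20.60 thousand

In inverse form: demand p = 51.4 − 10q, supply p = 7.92 + 0.5q.
Competitive equilibrium: 51.4 − 10q = 7.92 + 0.5q → q* = 4.141, p* = 9.9905.
At the ceiling p = 9, quantity supplied = (9 − 7.92)/0.5 = 2.16.
Willingness to pay at q' = 2.16: 51.4 − 10·2.16 = 29.8.
Δq = 4.141 − 2.16 = 1.981; wedge = 29.8 − 9 = 20.8.
DWL = ½ × 1.981 × 20.8 = $20.60 thousand.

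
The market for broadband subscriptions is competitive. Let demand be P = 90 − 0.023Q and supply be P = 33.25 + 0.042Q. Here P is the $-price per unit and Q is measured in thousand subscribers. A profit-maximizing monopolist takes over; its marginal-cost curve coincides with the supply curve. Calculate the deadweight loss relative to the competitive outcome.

$1692.31 thousand

Competitive equilibrium: 90 − 0.023Q = 33.25 + 0.042Q → Q* = 873.0769, P* = 69.9192.
Marginal revenue: MR = 90 − 0.046Q. Set MR = MC: 90 − 0.046Q = 33.25 + 0.042Q → Q_m = 644.8864.
Price P_m = 90 − 0.023·644.8864 = 75.1676; MC(Q_m) = 33.25 + 0.042·644.8864 = 60.3352.
Competitive Q* = 873.0769, so ΔQ = 228.1905; wedge = 75.1676 − 60.3352 = 14.8324.
The triangle = ½ × 228.1905 × 14.8324 = $1692.31 thousand.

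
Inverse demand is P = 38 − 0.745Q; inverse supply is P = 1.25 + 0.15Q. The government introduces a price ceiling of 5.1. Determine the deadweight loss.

Competitive equilibrium: 38 − 0.745Q = 1.25 + 0.15Q → Q* = 41.0615, P* = 7.4092.
At the ceiling P = 5.1, quantity supplied = (5.1 − 1.25)/0.15 = 25.6667.
Willingness to pay at Q' = 25.6667: 38 − 0.745·25.6667 = 18.8783.
ΔQ = 41.0615 − 25.6667 = 15.3948; wedge = 18.8783 − 5.1 = 13.7783.
Deadweight loss = ½ × 15.3948 × 13.7783 = 106.06.

106.06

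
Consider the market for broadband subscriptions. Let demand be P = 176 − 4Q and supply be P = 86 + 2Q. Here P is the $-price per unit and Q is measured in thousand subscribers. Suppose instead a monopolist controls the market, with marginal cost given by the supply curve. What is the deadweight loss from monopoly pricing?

Competitive equilibrium: 176 − 4Q = 86 + 2Q → Q* = 15, P* = 116.
Marginal revenue: MR = 176 − 8Q. Set MR = MC: 176 − 8Q = 86 + 2Q → Q_m = 9.
Price P_m = 176 − 4·9 = 140; MC(Q_m) = 86 + 2·9 = 104.
Competitive Q* = 15, so ΔQ = 6; wedge = 140 − 104 = 36.
DWL = ½ × 6 × 36 = $108 thousand.

$108 thousand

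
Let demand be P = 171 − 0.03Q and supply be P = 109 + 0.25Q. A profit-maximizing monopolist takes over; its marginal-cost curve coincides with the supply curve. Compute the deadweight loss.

Competitive equilibrium: 171 − 0.03Q = 109 + 0.25Q → Q* = 221.4286, P* = 164.3571.
Marginal revenue: MR = 171 − 0.06Q. Set MR = MC: 171 − 0.06Q = 109 + 0.25Q → Q_m = 200.
Price P_m = 171 − 0.03·200 = 165; MC(Q_m) = 109 + 0.25·200 = 159.
Competitive Q* = 221.4286, so ΔQ = 21.4286; wedge = 165 − 159 = 6.
DWL = ½ × 21.4286 × 6 = 64.29.

64.29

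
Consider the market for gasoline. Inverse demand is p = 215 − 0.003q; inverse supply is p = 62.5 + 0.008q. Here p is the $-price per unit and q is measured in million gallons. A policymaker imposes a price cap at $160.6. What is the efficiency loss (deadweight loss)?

Competitive equilibrium: 215 − 0.003q = 62.5 + 0.008q → q* = 13863.6364, p* = 173.4091.
At the ceiling p = 160.6, quantity supplied = (160.6 − 62.5)/0.008 = 12262.5.
Willingness to pay at q' = 12262.5: 215 − 0.003·12262.5 = 178.2125.
Δq = 13863.6364 − 12262.5 = 1601.1364; wedge = 178.2125 − 160.6 = 17.6125.
DWL = ½ × 1601.1364 × 17.6125 = $14100.01 million.

$14100.01 million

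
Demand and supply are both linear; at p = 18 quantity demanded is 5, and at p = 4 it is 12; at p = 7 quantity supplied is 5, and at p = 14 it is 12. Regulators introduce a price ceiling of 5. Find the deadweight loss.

Demand slope = (4 − 18)/(12 − 5) = −2, so p = 28 − 2q.
Supply slope = (14 − 7)/(12 − 5) = 1, so p = 2 + q.
Competitive equilibrium: 28 − 2q = 2 + q → q* = 8.6667, p* = 10.6667.
At the ceiling p = 5, quantity supplied = (5 − 2)/1 = 3.
Willingness to pay at q' = 3: 28 − 2·3 = 22.
Δq = 8.6667 − 3 = 5.6667; wedge = 22 − 5 = 17.
Welfare loss = ½ × 5.6667 × 17 = 48.17.

48.17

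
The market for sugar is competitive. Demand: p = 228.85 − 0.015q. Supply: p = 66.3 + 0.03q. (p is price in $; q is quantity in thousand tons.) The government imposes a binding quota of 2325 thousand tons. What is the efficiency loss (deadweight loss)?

$37281.17 thousand

Competitive equilibrium: 228.85 − 0.015q = 66.3 + 0.03q → q* = 3612.2222, p* = 174.6667.
At q = 2325: demand price = 228.85 − 0.015·2325 = 193.975; supply price = 66.3 + 0.03·2325 = 136.05.
Δq = 3612.2222 − 2325 = 1287.2222; wedge = 193.975 − 136.05 = 57.925.
Deadweight loss = ½ × 1287.2222 × 57.925 = $37281.17 thousand.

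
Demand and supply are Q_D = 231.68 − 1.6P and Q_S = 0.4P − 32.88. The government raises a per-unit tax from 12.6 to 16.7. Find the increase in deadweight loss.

In inverse form: demand P = 144.8 − 0.625Q, supply P = 82.2 + 2.5Q.
Competitive equilibrium: 144.8 − 0.625Q = 82.2 + 2.5Q → Q* = 20.032, P* = 132.28.
For a per-unit tax t: ΔQ = t/3.125, so DWL = ½·t·(t/3.125) = t²/6.25.
At t = 12.6: DWL = 25.402. At t = 16.7: DWL = 44.622.
Increase = 44.622 − 25.402 = 19.22.

19.22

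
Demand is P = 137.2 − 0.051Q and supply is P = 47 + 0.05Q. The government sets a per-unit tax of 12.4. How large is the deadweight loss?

761.19

Competitive equilibrium: 137.2 − 0.051Q = 47 + 0.05Q → Q* = 893.0693, P* = 91.6535.
With the tax, the buyer price exceeds the seller price by 12.4: (137.2 − 0.051Q) − (47 + 0.05Q) = 12.4 → Q' = 770.297.
ΔQ = 893.0693 − 770.297 = 122.7723; the wedge equals the tax, 12.4.
DWL = ½ × 122.7723 × 12.4 = 761.19.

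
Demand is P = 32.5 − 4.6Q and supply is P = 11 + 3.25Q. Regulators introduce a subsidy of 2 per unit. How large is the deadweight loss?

Competitive equilibrium: 32.5 − 4.6Q = 11 + 3.25Q → Q* = 2.7389, P* = 19.9013.
The subsidy lowers effective supply by 2: P = 9 + 3.25Q.
New quantity: 32.5 − 4.6Q = 9 + 3.25Q → Q' = 2.9936.
Overproduction ΔQ = 2.9936 − 2.7389 = 0.2547; wedge = subsidy = 2.
Deadweight loss = ½ × 0.2547 × 2 = 0.25.

0.25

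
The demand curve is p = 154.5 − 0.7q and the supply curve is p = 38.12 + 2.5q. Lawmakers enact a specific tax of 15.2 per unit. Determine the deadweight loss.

Competitive equilibrium: 154.5 − 0.7q = 38.12 + 2.5q → q* = 36.3688, p* = 129.0419.
With the tax, the buyer price exceeds the seller price by 15.2: (154.5 − 0.7q) − (38.12 + 2.5q) = 15.2 → q' = 31.6188.
Δq = 36.3688 − 31.6188 = 4.75; the wedge equals the tax, 15.2.
DWL = ½ × 4.75 × 15.2 = 36.10.

36.10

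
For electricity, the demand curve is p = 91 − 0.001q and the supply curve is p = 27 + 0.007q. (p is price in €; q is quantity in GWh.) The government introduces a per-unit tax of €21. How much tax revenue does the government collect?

€112875

Competitive equilibrium: 91 − 0.001q = 27 + 0.007q → q* = 8000, p* = 83.
With the tax, the buyer price exceeds the seller price by 21: (91 − 0.001q) − (27 + 0.007q) = 21 → q' = 5375.
Tax revenue = 21 × 5375 = €112875.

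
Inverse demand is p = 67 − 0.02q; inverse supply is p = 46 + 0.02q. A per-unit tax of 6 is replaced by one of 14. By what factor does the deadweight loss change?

Competitive equilibrium: 67 − 0.02q = 46 + 0.02q → q* = 525, p* = 56.5.
For a per-unit tax t: Δq = t/0.04, so DWL = ½·t·(t/0.04) = t²/0.08.
At t = 6: DWL = 450. At t = 14: DWL = 2450.
Ratio = (14/6)² = 5.444.

5.444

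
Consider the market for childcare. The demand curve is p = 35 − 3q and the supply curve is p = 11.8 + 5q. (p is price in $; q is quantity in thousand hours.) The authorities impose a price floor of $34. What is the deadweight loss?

Competitive equilibrium: 35 − 3q = 11.8 + 5q → q* = 2.9, p* = 26.3.
At the floor p = 34, quantity demanded = (35 − 34)/3 = 0.3333.
Sellers' marginal cost at q' = 0.3333: 11.8 + 5·0.3333 = 13.4665.
Δq = 2.9 − 0.3333 = 2.5667; wedge = 34 − 13.4665 = 20.5335.
The triangle = ½ × 2.5667 × 20.5335 = $26.35 thousand.

$26.35 thousand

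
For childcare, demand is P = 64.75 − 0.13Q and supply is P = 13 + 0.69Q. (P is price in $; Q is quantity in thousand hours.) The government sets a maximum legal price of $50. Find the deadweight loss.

Competitive equilibrium: 64.75 − 0.13Q = 13 + 0.69Q → Q* = 63.1098, P* = 56.5457.
At the ceiling P = 50, quantity supplied = (50 − 13)/0.69 = 53.6232.
Willingness to pay at Q' = 53.6232: 64.75 − 0.13·53.6232 = 57.779.
ΔQ = 63.1098 − 53.6232 = 9.4866; wedge = 57.779 − 50 = 7.779.
DWL = ½ × 9.4866 × 7.779 = $36.90 thousand.

$36.90 thousand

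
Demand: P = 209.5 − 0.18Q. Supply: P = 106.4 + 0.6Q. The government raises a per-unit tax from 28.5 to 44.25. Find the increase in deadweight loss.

Competitive equilibrium: 209.5 − 0.18Q = 106.4 + 0.6Q → Q* = 132.1795, P* = 185.7077.
For a per-unit tax t: ΔQ = t/0.78, so DWL = ½·t·(t/0.78) = t²/1.56.
At t = 28.5: DWL = 520.673. At t = 44.25: DWL = 1255.168.
Increase = 1255.168 − 520.673 = 734.50.

734.50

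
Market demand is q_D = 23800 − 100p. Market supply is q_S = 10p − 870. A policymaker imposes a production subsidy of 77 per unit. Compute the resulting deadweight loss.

26950

In inverse form: demand p = 238 − 0.01q, supply p = 87 + 0.1q.
Competitive equilibrium: 238 − 0.01q = 87 + 0.1q → q* = 1372.7273, p* = 224.2727.
The subsidy lowers effective supply by 77: p = 10 + 0.1q.
New quantity: 238 − 0.01q = 10 + 0.1q → q' = 2072.7273.
Overproduction Δq = 2072.7273 − 1372.7273 = 700; wedge = subsidy = 77.
DWL = ½ × 700 × 77 = 26950.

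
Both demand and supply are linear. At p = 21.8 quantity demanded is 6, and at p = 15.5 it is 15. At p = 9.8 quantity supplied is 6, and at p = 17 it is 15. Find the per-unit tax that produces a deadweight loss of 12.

6

Demand slope = (15.5 − 21.8)/(15 − 6) = −0.7, so p = 26 − 0.7q.
Supply slope = (17 − 9.8)/(15 − 6) = 0.8, so p = 5 + 0.8q.
Competitive equilibrium: 26 − 0.7q = 5 + 0.8q → q* = 14, p* = 16.2.
A tax t gives Δq = t/1.5 and wedge t, so DWL = t²/3.
t²/3 = 12 → t² = 36 → t = 6.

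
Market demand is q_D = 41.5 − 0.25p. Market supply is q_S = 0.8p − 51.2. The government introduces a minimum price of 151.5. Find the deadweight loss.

In inverse form: demand p = 166 − 4q, supply p = 64 + 1.25q.
Competitive equilibrium: 166 − 4q = 64 + 1.25q → q* = 19.4286, p* = 88.2857.
At the floor p = 151.5, quantity demanded = (166 − 151.5)/4 = 3.625.
Sellers' marginal cost at q' = 3.625: 64 + 1.25·3.625 = 68.5313.
Δq = 19.4286 − 3.625 = 15.8036; wedge = 151.5 − 68.5313 = 82.9687.
Deadweight loss = ½ × 15.8036 × 82.9687 = 655.60.

655.60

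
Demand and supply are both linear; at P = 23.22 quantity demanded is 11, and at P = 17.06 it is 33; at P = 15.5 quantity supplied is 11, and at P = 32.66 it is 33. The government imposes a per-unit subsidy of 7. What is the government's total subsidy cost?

Demand slope = (17.06 − 23.22)/(33 − 11) = −0.28, so P = 26.3 − 0.28Q.
Supply slope = (32.66 − 15.5)/(33 − 11) = 0.78, so P = 6.92 + 0.78Q.
Competitive equilibrium: 26.3 − 0.28Q = 6.92 + 0.78Q → Q* = 18.283, P* = 21.1808.
The subsidy lowers effective supply by 7: P = 0.78Q − 0.08.
New quantity: 26.3 − 0.28Q = 0.78Q − 0.08 → Q' = 24.8868.
Total subsidy cost = 7 × 24.8868 = 174.21.

174.21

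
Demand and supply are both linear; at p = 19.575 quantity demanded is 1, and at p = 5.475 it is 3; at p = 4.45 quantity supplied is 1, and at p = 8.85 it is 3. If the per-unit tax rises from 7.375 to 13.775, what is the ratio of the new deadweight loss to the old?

3.489

Demand slope = (5.475 − 19.575)/(3 − 1) = −7.05, so p = 26.625 − 7.05q.
Supply slope = (8.85 − 4.45)/(3 − 1) = 2.2, so p = 2.25 + 2.2q.
Competitive equilibrium: 26.625 − 7.05q = 2.25 + 2.2q → q* = 2.6351, p* = 8.0473.
For a per-unit tax t: Δq = t/9.25, so DWL = ½·t·(t/9.25) = t²/18.5.
At t = 7.375: DWL = 2.940. At t = 13.775: DWL = 10.257.
Ratio = (13.775/7.375)² = 3.489.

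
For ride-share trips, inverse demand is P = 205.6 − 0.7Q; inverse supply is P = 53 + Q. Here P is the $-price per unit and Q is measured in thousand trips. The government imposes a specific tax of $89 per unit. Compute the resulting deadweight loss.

Competitive equilibrium: 205.6 − 0.7Q = 53 + Q → Q* = 89.76471, P* = 142.76471.
With the tax, the buyer price exceeds the seller price by 89: (205.6 − 0.7Q) − (53 + Q) = 89 → Q' = 37.41176.
ΔQ = 89.76471 − 37.41176 = 52.35295; the wedge equals the tax, 89.
Welfare loss = ½ × 52.35295 × 89 = $2329.71 thousand.

$2329.71 thousand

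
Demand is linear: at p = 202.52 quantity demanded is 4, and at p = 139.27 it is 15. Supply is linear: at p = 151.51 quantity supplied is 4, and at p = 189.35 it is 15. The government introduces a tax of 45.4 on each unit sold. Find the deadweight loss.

Demand slope = (139.27 − 202.52)/(15 − 4) = −5.75, so p = 225.52 − 5.75q.
Supply slope = (189.35 − 151.51)/(15 − 4) = 3.44, so p = 137.75 + 3.44q.
Competitive equilibrium: 225.52 − 5.75q = 137.75 + 3.44q → q* = 9.5506, p* = 170.6041.
With the tax, the buyer price exceeds the seller price by 45.4: (225.52 − 5.75q) − (137.75 + 3.44q) = 45.4 → q' = 4.6104.
Δq = 9.5506 − 4.6104 = 4.9402; the wedge equals the tax, 45.4.
DWL = ½ × 4.9402 × 45.4 = 112.14.

112.14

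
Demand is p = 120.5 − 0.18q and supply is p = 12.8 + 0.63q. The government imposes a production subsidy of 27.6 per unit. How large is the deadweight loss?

Competitive equilibrium: 120.5 − 0.18q = 12.8 + 0.63q → q* = 132.963, p* = 96.5667.
The subsidy lowers effective supply by 27.6: p = 0.63q − 14.8.
New quantity: 120.5 − 0.18q = 0.63q − 14.8 → q' = 167.037.
Overproduction Δq = 167.037 − 132.963 = 34.074; wedge = subsidy = 27.6.
Deadweight loss = ½ × 34.074 × 27.6 = 470.22.

470.22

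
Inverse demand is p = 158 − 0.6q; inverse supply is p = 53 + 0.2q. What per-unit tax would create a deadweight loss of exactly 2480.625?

Competitive equilibrium: 158 − 0.6q = 53 + 0.2q → q* = 131.25, p* = 79.25.
A tax t gives Δq = t/0.8 and wedge t, so DWL = t²/1.6.
t²/1.6 = 2480.625 → t² = 3969 → t = 63.

63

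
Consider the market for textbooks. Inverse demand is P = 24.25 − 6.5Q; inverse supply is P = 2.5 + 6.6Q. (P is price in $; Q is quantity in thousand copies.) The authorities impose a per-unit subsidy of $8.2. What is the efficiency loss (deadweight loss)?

$2.57 thousand

Competitive equilibrium: 24.25 − 6.5Q = 2.5 + 6.6Q → Q* = 1.6603, P* = 13.458.
The subsidy lowers effective supply by 8.2: P = 6.6Q − 5.7.
New quantity: 24.25 − 6.5Q = 6.6Q − 5.7 → Q' = 2.2863.
Overproduction ΔQ = 2.2863 − 1.6603 = 0.626; wedge = subsidy = 8.2.
DWL = ½ × 0.626 × 8.2 = $2.57 thousand.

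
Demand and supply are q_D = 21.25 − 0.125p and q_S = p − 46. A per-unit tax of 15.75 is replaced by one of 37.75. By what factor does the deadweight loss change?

In inverse form: demand p = 170 − 8q, supply p = 46 + q.
Competitive equilibrium: 170 − 8q = 46 + q → q* = 13.7778, p* = 59.7778.
For a per-unit tax t: Δq = t/9, so DWL = ½·t·(t/9) = t²/18.
At t = 15.75: DWL = 13.781. At t = 37.75: DWL = 79.170.
Ratio = (37.75/15.75)² = 5.745.

5.745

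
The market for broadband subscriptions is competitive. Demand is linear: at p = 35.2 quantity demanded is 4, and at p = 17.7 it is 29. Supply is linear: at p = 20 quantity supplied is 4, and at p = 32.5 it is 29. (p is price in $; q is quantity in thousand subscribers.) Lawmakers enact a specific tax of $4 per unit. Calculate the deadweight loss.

$6.67 thousand

Demand slope = (17.7 − 35.2)/(29 − 4) = −0.7, so p = 38 − 0.7q.
Supply slope = (32.5 − 20)/(29 − 4) = 0.5, so p = 18 + 0.5q.
Competitive equilibrium: 38 − 0.7q = 18 + 0.5q → q* = 16.6667, p* = 26.3333.
With the tax, the buyer price exceeds the seller price by 4: (38 − 0.7q) − (18 + 0.5q) = 4 → q' = 13.3333.
Δq = 16.6667 − 13.3333 = 3.3334; the wedge equals the tax, 4.
Deadweight loss = ½ × 3.3334 × 4 = $6.67 thousand.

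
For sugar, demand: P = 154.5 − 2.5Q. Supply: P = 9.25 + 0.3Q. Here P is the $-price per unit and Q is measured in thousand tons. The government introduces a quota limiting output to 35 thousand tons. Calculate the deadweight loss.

$398.67 thousand

Competitive equilibrium: 154.5 − 2.5Q = 9.25 + 0.3Q → Q* = 51.875, P* = 24.8125.
At Q = 35: demand price = 154.5 − 2.5·35 = 67; supply price = 9.25 + 0.3·35 = 19.75.
ΔQ = 51.875 − 35 = 16.875; wedge = 67 − 19.75 = 47.25.
The triangle = ½ × 16.875 × 47.25 = $398.67 thousand.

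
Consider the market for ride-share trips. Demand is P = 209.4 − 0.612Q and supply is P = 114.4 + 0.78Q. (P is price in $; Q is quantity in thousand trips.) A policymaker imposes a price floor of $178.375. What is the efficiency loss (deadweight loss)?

$214.44 thousand

Competitive equilibrium: 209.4 − 0.612Q = 114.4 + 0.78Q → Q* = 68.2471, P* = 167.6328.
At the floor P = 178.375, quantity demanded = (209.4 − 178.375)/0.612 = 50.6944.
Sellers' marginal cost at Q' = 50.6944: 114.4 + 0.78·50.6944 = 153.9416.
ΔQ = 68.2471 − 50.6944 = 17.5527; wedge = 178.375 − 153.9416 = 24.4334.
Welfare loss = ½ × 17.5527 × 24.4334 = $214.44 thousand.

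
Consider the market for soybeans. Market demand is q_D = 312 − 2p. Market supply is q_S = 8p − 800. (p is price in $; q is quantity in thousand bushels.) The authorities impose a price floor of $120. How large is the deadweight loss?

In inverse form: demand p = 156 − 0.5q, supply p = 100 + 0.125q.
Competitive equilibrium: 156 − 0.5q = 100 + 0.125q → q* = 89.6, p* = 111.2.
At the floor p = 120, quantity demanded = (156 − 120)/0.5 = 72.
Sellers' marginal cost at q' = 72: 100 + 0.125·72 = 109.
Δq = 89.6 − 72 = 17.6; wedge = 120 − 109 = 11.
Welfare loss = ½ × 17.6 × 11 = $96.80 thousand.

$96.80 thousand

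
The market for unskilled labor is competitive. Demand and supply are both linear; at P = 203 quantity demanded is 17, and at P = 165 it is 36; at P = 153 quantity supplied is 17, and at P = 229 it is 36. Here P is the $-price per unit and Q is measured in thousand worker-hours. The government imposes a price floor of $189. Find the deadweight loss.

$5.33 thousand

Demand slope = (165 − 203)/(36 − 17) = −2, so P = 237 − 2Q.
Supply slope = (229 − 153)/(36 − 17) = 4, so P = 85 + 4Q.
Competitive equilibrium: 237 − 2Q = 85 + 4Q → Q* = 25.3333, P* = 186.3333.
At the floor P = 189, quantity demanded = (237 − 189)/2 = 24.
Sellers' marginal cost at Q' = 24: 85 + 4·24 = 181.
ΔQ = 25.3333 − 24 = 1.3333; wedge = 189 − 181 = 8.
Welfare loss = ½ × 1.3333 × 8 = $5.33 thousand.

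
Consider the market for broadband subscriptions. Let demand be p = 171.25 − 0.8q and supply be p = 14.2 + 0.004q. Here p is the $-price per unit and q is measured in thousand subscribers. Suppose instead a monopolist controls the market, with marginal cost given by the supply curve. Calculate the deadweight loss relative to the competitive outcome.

Competitive equilibrium: 171.25 − 0.8q = 14.2 + 0.004q → q* = 195.3358, p* = 14.9813.
Marginal revenue: MR = 171.25 − 1.6q. Set MR = MC: 171.25 − 1.6q = 14.2 + 0.004q → q_m = 97.9115.
Price p_m = 171.25 − 0.8·97.9115 = 92.9208; MC(q_m) = 14.2 + 0.004·97.9115 = 14.5916.
Competitive q* = 195.3358, so Δq = 97.4243; wedge = 92.9208 − 14.5916 = 78.3292.
DWL = ½ × 97.4243 × 78.3292 = $3815.58 thousand.

$3815.58 thousand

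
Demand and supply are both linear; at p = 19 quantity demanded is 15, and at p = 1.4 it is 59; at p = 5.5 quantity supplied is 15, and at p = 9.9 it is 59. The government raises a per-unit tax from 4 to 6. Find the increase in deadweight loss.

Demand slope = (1.4 − 19)/(59 − 15) = −0.4, so p = 25 − 0.4q.
Supply slope = (9.9 − 5.5)/(59 − 15) = 0.1, so p = 4 + 0.1q.
Competitive equilibrium: 25 − 0.4q = 4 + 0.1q → q* = 42, p* = 8.2.
For a per-unit tax t: Δq = t/0.5, so DWL = ½·t·(t/0.5) = t²/1.
At t = 4: DWL = 16. At t = 6: DWL = 36.
Increase = 36 − 16 = 20.

20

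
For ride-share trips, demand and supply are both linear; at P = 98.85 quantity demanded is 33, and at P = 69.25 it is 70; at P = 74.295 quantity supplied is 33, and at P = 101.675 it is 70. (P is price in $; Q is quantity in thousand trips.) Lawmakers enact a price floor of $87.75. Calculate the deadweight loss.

Demand slope = (69.25 − 98.85)/(70 − 33) = −0.8, so P = 125.25 − 0.8Q.
Supply slope = (101.675 − 74.295)/(70 − 33) = 0.74, so P = 49.875 + 0.74Q.
Competitive equilibrium: 125.25 − 0.8Q = 49.875 + 0.74Q → Q* = 48.9448, P* = 86.0942.
At the floor P = 87.75, quantity demanded = (125.25 − 87.75)/0.8 = 46.875.
Sellers' marginal cost at Q' = 46.875: 49.875 + 0.74·46.875 = 84.5625.
ΔQ = 48.9448 − 46.875 = 2.0698; wedge = 87.75 − 84.5625 = 3.1875.
Deadweight loss = ½ × 2.0698 × 3.1875 = $3.30 thousand.

$3.30 thousand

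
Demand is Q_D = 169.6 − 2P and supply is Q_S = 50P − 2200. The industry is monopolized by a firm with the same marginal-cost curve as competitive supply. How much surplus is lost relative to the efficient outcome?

384.62

In inverse form: demand P = 84.8 − 0.5Q, supply P = 44 + 0.02Q.
Competitive equilibrium: 84.8 − 0.5Q = 44 + 0.02Q → Q* = 78.4615, P* = 45.5692.
Marginal revenue: MR = 84.8 − Q. Set MR = MC: 84.8 − Q = 44 + 0.02Q → Q_m = 40.
Price P_m = 84.8 − 0.5·40 = 64.8; MC(Q_m) = 44 + 0.02·40 = 44.8.
Competitive Q* = 78.4615, so ΔQ = 38.4615; wedge = 64.8 − 44.8 = 20.
The triangle = ½ × 38.4615 × 20 = 384.62.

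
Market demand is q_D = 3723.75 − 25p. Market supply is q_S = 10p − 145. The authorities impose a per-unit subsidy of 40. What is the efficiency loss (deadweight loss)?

5714.29

In inverse form: demand p = 148.95 − 0.04q, supply p = 14.5 + 0.1q.
Competitive equilibrium: 148.95 − 0.04q = 14.5 + 0.1q → q* = 960.3571, p* = 110.5357.
The subsidy lowers effective supply by 40: p = 0.1q − 25.5.
New quantity: 148.95 − 0.04q = 0.1q − 25.5 → q' = 1246.0714.
Overproduction Δq = 1246.0714 − 960.3571 = 285.7143; wedge = subsidy = 40.
Deadweight loss = ½ × 285.7143 × 40 = 5714.29.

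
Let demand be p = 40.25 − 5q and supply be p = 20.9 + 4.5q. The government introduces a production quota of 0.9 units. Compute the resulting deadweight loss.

6.14

Competitive equilibrium: 40.25 − 5q = 20.9 + 4.5q → q* = 2.0368, p* = 30.0658.
At q = 0.9: demand price = 40.25 − 5·0.9 = 35.75; supply price = 20.9 + 4.5·0.9 = 24.95.
Δq = 2.0368 − 0.9 = 1.1368; wedge = 35.75 − 24.95 = 10.8.
Deadweight loss = ½ × 1.1368 × 10.8 = 6.14.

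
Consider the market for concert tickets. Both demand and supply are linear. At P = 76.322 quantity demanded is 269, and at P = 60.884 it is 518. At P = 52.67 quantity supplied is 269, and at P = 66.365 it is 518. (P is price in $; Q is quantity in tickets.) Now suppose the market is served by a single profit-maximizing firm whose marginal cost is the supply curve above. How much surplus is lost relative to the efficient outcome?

Demand slope = (60.884 − 76.322)/(518 − 269) = −0.062, so P = 93 − 0.062Q.
Supply slope = (66.365 − 52.67)/(518 − 269) = 0.055, so P = 37.875 + 0.055Q.
Competitive equilibrium: 93 − 0.062Q = 37.875 + 0.055Q → Q* = 471.1538, P* = 63.7885.
Marginal revenue: MR = 93 − 0.124Q. Set MR = MC: 93 − 0.124Q = 37.875 + 0.055Q → Q_m = 307.9609.
Price P_m = 93 − 0.062·307.9609 = 73.9064; MC(Q_m) = 37.875 + 0.055·307.9609 = 54.8128.
Competitive Q* = 471.1538, so ΔQ = 163.1929; wedge = 73.9064 − 54.8128 = 19.0936.
Deadweight loss = ½ × 163.1929 × 19.0936 = $1557.97.

$1557.97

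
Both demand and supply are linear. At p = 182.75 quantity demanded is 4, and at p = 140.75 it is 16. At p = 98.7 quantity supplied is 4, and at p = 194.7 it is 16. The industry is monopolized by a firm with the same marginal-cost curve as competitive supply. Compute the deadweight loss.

40.04

Demand slope = (140.75 − 182.75)/(16 − 4) = −3.5, so p = 196.75 − 3.5q.
Supply slope = (194.7 − 98.7)/(16 − 4) = 8, so p = 66.7 + 8q.
Competitive equilibrium: 196.75 − 3.5q = 66.7 + 8q → q* = 11.3087, p* = 157.1696.
Marginal revenue: MR = 196.75 − 7q. Set MR = MC: 196.75 − 7q = 66.7 + 8q → q_m = 8.67.
Price p_m = 196.75 − 3.5·8.67 = 166.405; MC(q_m) = 66.7 + 8·8.67 = 136.06.
Competitive q* = 11.3087, so Δq = 2.6387; wedge = 166.405 − 136.06 = 30.345.
DWL = ½ × 2.6387 × 30.345 = 40.04.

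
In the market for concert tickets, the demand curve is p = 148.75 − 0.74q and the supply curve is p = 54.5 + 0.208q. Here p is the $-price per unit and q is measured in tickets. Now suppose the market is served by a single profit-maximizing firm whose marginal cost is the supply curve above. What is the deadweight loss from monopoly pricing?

Competitive equilibrium: 148.75 − 0.74q = 54.5 + 0.208q → q* = 99.4198, p* = 75.1793.
Marginal revenue: MR = 148.75 − 1.48q. Set MR = MC: 148.75 − 1.48q = 54.5 + 0.208q → q_m = 55.8353.
Price p_m = 148.75 − 0.74·55.8353 = 107.4319; MC(q_m) = 54.5 + 0.208·55.8353 = 66.1137.
Competitive q* = 99.4198, so Δq = 43.5845; wedge = 107.4319 − 66.1137 = 41.3182.
Welfare loss = ½ × 43.5845 × 41.3182 = $900.42.

$900.42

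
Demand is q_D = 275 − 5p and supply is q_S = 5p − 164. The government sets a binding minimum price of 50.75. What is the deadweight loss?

234.61

In inverse form: demand p = 55 − 0.2q, supply p = 32.8 + 0.2q.
Competitive equilibrium: 55 − 0.2q = 32.8 + 0.2q → q* = 55.5, p* = 43.9.
At the floor p = 50.75, quantity demanded = (55 − 50.75)/0.2 = 21.25.
Sellers' marginal cost at q' = 21.25: 32.8 + 0.2·21.25 = 37.05.
Δq = 55.5 − 21.25 = 34.25; wedge = 50.75 − 37.05 = 13.7.
Deadweight loss = ½ × 34.25 × 13.7 = 234.61.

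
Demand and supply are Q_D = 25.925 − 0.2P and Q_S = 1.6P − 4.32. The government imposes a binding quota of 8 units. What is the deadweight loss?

596.60

In inverse form: demand P = 129.625 − 5Q, supply P = 2.7 + 0.625Q.
Competitive equilibrium: 129.625 − 5Q = 2.7 + 0.625Q → Q* = 22.56444, P* = 16.80278.
At Q = 8: demand price = 129.625 − 5·8 = 89.625; supply price = 2.7 + 0.625·8 = 7.7.
ΔQ = 22.56444 − 8 = 14.56444; wedge = 89.625 − 7.7 = 81.925.
DWL = ½ × 14.56444 × 81.925 = 596.60.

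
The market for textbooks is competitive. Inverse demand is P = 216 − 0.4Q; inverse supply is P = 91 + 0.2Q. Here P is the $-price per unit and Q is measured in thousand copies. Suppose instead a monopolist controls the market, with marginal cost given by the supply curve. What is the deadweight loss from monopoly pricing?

$2083.33 thousand

Competitive equilibrium: 216 − 0.4Q = 91 + 0.2Q → Q* = 208.3333, P* = 132.6667.
Marginal revenue: MR = 216 − 0.8Q. Set MR = MC: 216 − 0.8Q = 91 + 0.2Q → Q_m = 125.
Price P_m = 216 − 0.4·125 = 166; MC(Q_m) = 91 + 0.2·125 = 116.
Competitive Q* = 208.3333, so ΔQ = 83.3333; wedge = 166 − 116 = 50.
The triangle = ½ × 83.3333 × 50 = $2083.33 thousand.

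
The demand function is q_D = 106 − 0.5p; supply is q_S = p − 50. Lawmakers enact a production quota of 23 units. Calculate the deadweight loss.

In inverse form: demand p = 212 − 2q, supply p = 50 + q.
Competitive equilibrium: 212 − 2q = 50 + q → q* = 54, p* = 104.
At q = 23: demand price = 212 − 2·23 = 166; supply price = 50 + 1·23 = 73.
Δq = 54 − 23 = 31; wedge = 166 − 73 = 93.
DWL = ½ × 31 × 93 = 1441.50.

1441.50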